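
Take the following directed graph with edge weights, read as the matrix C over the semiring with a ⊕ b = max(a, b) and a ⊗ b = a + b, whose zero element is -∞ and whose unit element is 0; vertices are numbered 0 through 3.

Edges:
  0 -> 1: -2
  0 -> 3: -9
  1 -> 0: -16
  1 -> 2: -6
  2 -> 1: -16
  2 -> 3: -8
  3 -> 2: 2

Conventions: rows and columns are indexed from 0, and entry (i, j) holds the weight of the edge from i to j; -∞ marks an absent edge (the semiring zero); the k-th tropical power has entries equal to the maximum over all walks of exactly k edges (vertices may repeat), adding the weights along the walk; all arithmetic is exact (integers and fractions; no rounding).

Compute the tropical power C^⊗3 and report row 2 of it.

C^⊗2:
  [-18, -∞, -7, -∞]
  [-∞, -18, -∞, -14]
  [-32, -∞, -6, -∞]
  [-∞, -14, -∞, -6]
C^⊗3:
  [-∞, -20, -∞, -15]
  [-34, -∞, -12, -∞]
  [-∞, -22, -∞, -14]
  [-30, -∞, -4, -∞]
Answer: row 2 of C^⊗3 = [-∞, -22, -∞, -14]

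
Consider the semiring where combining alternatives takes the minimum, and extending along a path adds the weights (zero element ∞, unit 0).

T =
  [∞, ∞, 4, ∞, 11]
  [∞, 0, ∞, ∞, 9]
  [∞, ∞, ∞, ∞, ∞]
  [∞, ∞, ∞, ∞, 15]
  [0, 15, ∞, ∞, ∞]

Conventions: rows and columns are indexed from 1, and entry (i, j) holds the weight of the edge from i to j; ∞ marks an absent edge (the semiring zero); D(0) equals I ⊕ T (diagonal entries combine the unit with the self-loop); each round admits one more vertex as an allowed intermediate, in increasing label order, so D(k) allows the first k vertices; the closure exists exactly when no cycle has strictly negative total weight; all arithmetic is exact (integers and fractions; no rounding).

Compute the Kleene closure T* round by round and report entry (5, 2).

D(0):
  [0, ∞, 4, ∞, 11]
  [∞, 0, ∞, ∞, 9]
  [∞, ∞, 0, ∞, ∞]
  [∞, ∞, ∞, 0, 15]
  [0, 15, ∞, ∞, 0]
D(1):
  [0, ∞, 4, ∞, 11]
  [∞, 0, ∞, ∞, 9]
  [∞, ∞, 0, ∞, ∞]
  [∞, ∞, ∞, 0, 15]
  [0, 15, 4, ∞, 0]
D(2):
  [0, ∞, 4, ∞, 11]
  [∞, 0, ∞, ∞, 9]
  [∞, ∞, 0, ∞, ∞]
  [∞, ∞, ∞, 0, 15]
  [0, 15, 4, ∞, 0]
D(3):
  [0, ∞, 4, ∞, 11]
  [∞, 0, ∞, ∞, 9]
  [∞, ∞, 0, ∞, ∞]
  [∞, ∞, ∞, 0, 15]
  [0, 15, 4, ∞, 0]
D(4):
  [0, ∞, 4, ∞, 11]
  [∞, 0, ∞, ∞, 9]
  [∞, ∞, 0, ∞, ∞]
  [∞, ∞, ∞, 0, 15]
  [0, 15, 4, ∞, 0]
D(5):
  [0, 26, 4, ∞, 11]
  [9, 0, 13, ∞, 9]
  [∞, ∞, 0, ∞, ∞]
  [15, 30, 19, 0, 15]
  [0, 15, 4, ∞, 0]
Answer: T*[5][2] = 15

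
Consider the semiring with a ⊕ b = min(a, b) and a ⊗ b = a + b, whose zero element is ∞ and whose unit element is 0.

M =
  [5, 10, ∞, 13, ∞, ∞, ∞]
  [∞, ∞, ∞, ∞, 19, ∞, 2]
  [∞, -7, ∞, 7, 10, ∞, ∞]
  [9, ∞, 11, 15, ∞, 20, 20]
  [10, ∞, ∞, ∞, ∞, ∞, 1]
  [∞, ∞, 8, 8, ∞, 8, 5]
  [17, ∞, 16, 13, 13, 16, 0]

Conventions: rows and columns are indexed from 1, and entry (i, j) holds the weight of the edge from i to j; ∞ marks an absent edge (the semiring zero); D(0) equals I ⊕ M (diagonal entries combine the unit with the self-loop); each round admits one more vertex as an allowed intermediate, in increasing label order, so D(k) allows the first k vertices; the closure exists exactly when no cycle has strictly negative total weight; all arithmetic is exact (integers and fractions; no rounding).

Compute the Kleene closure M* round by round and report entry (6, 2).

D(0):
  [0, 10, ∞, 13, ∞, ∞, ∞]
  [∞, 0, ∞, ∞, 19, ∞, 2]
  [∞, -7, 0, 7, 10, ∞, ∞]
  [9, ∞, 11, 0, ∞, 20, 20]
  [10, ∞, ∞, ∞, 0, ∞, 1]
  [∞, ∞, 8, 8, ∞, 0, 5]
  [17, ∞, 16, 13, 13, 16, 0]
D(1):
  [0, 10, ∞, 13, ∞, ∞, ∞]
  [∞, 0, ∞, ∞, 19, ∞, 2]
  [∞, -7, 0, 7, 10, ∞, ∞]
  [9, 19, 11, 0, ∞, 20, 20]
  [10, 20, ∞, 23, 0, ∞, 1]
  [∞, ∞, 8, 8, ∞, 0, 5]
  [17, 27, 16, 13, 13, 16, 0]
D(2):
  [0, 10, ∞, 13, 29, ∞, 12]
  [∞, 0, ∞, ∞, 19, ∞, 2]
  [∞, -7, 0, 7, 10, ∞, -5]
  [9, 19, 11, 0, 38, 20, 20]
  [10, 20, ∞, 23, 0, ∞, 1]
  [∞, ∞, 8, 8, ∞, 0, 5]
  [17, 27, 16, 13, 13, 16, 0]
D(3):
  [0, 10, ∞, 13, 29, ∞, 12]
  [∞, 0, ∞, ∞, 19, ∞, 2]
  [∞, -7, 0, 7, 10, ∞, -5]
  [9, 4, 11, 0, 21, 20, 6]
  [10, 20, ∞, 23, 0, ∞, 1]
  [∞, 1, 8, 8, 18, 0, 3]
  [17, 9, 16, 13, 13, 16, 0]
D(4):
  [0, 10, 24, 13, 29, 33, 12]
  [∞, 0, ∞, ∞, 19, ∞, 2]
  [16, -7, 0, 7, 10, 27, -5]
  [9, 4, 11, 0, 21, 20, 6]
  [10, 20, 34, 23, 0, 43, 1]
  [17, 1, 8, 8, 18, 0, 3]
  [17, 9, 16, 13, 13, 16, 0]
D(5):
  [0, 10, 24, 13, 29, 33, 12]
  [29, 0, 53, 42, 19, 62, 2]
  [16, -7, 0, 7, 10, 27, -5]
  [9, 4, 11, 0, 21, 20, 6]
  [10, 20, 34, 23, 0, 43, 1]
  [17, 1, 8, 8, 18, 0, 3]
  [17, 9, 16, 13, 13, 16, 0]
D(6):
  [0, 10, 24, 13, 29, 33, 12]
  [29, 0, 53, 42, 19, 62, 2]
  [16, -7, 0, 7, 10, 27, -5]
  [9, 4, 11, 0, 21, 20, 6]
  [10, 20, 34, 23, 0, 43, 1]
  [17, 1, 8, 8, 18, 0, 3]
  [17, 9, 16, 13, 13, 16, 0]
D(7):
  [0, 10, 24, 13, 25, 28, 12]
  [19, 0, 18, 15, 15, 18, 2]
  [12, -7, 0, 7, 8, 11, -5]
  [9, 4, 11, 0, 19, 20, 6]
  [10, 10, 17, 14, 0, 17, 1]
  [17, 1, 8, 8, 16, 0, 3]
  [17, 9, 16, 13, 13, 16, 0]
Answer: M*[6][2] = 1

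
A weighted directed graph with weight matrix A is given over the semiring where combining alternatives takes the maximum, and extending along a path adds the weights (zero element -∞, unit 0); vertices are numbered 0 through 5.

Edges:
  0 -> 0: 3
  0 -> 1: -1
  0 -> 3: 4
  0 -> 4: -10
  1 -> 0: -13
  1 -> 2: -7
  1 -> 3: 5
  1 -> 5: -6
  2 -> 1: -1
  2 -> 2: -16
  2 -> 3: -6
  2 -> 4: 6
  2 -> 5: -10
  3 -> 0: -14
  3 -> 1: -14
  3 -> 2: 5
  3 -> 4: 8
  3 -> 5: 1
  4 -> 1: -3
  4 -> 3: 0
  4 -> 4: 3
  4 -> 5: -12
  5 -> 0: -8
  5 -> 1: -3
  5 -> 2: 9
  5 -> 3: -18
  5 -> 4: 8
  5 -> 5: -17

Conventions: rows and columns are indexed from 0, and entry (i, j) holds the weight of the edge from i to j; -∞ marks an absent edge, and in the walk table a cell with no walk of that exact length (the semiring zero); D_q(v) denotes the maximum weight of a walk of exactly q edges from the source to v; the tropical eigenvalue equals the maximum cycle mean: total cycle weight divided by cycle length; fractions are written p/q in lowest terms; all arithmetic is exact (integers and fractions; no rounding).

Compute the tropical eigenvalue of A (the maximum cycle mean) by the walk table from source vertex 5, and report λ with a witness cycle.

q=0: [-∞, -∞, -∞, -∞, -∞, 0]
q=1: [-8, -3, 9, -18, 8, -17]
q=2: [-5, 8, -7, 8, 15, -1]
q=3: [-2, 12, 13, 15, 18, 9]
q=4: [1, 15, 20, 18, 23, 16]
q=5: [8, 20, 25, 23, 26, 19]
q=6: [11, 24, 28, 26, 31, 24]
Optimal cycle mean attained by: cycle 2->4->3->5->2, total 6 + 0 + 1 + 9, length 4.
Answer: λ = 4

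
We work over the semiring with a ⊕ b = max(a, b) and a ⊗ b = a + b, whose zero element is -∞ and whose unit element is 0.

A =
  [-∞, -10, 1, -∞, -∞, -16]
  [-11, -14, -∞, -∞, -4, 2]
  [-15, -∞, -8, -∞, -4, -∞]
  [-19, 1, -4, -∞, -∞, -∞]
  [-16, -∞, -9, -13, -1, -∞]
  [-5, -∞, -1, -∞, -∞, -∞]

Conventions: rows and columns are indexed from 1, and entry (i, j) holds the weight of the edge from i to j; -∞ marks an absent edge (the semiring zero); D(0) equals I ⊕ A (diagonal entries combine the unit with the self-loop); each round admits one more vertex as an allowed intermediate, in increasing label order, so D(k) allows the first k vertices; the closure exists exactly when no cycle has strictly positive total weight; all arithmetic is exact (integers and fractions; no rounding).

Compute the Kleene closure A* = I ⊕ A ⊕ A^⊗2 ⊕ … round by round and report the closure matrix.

D(0):
  [0, -10, 1, -∞, -∞, -16]
  [-11, 0, -∞, -∞, -4, 2]
  [-15, -∞, 0, -∞, -4, -∞]
  [-19, 1, -4, 0, -∞, -∞]
  [-16, -∞, -9, -13, 0, -∞]
  [-5, -∞, -1, -∞, -∞, 0]
D(1):
  [0, -10, 1, -∞, -∞, -16]
  [-11, 0, -10, -∞, -4, 2]
  [-15, -25, 0, -∞, -4, -31]
  [-19, 1, -4, 0, -∞, -35]
  [-16, -26, -9, -13, 0, -32]
  [-5, -15, -1, -∞, -∞, 0]
D(2):
  [0, -10, 1, -∞, -14, -8]
  [-11, 0, -10, -∞, -4, 2]
  [-15, -25, 0, -∞, -4, -23]
  [-10, 1, -4, 0, -3, 3]
  [-16, -26, -9, -13, 0, -24]
  [-5, -15, -1, -∞, -19, 0]
D(3):
  [0, -10, 1, -∞, -3, -8]
  [-11, 0, -10, -∞, -4, 2]
  [-15, -25, 0, -∞, -4, -23]
  [-10, 1, -4, 0, -3, 3]
  [-16, -26, -9, -13, 0, -24]
  [-5, -15, -1, -∞, -5, 0]
D(4):
  [0, -10, 1, -∞, -3, -8]
  [-11, 0, -10, -∞, -4, 2]
  [-15, -25, 0, -∞, -4, -23]
  [-10, 1, -4, 0, -3, 3]
  [-16, -12, -9, -13, 0, -10]
  [-5, -15, -1, -∞, -5, 0]
D(5):
  [0, -10, 1, -16, -3, -8]
  [-11, 0, -10, -17, -4, 2]
  [-15, -16, 0, -17, -4, -14]
  [-10, 1, -4, 0, -3, 3]
  [-16, -12, -9, -13, 0, -10]
  [-5, -15, -1, -18, -5, 0]
D(6):
  [0, -10, 1, -16, -3, -8]
  [-3, 0, 1, -16, -3, 2]
  [-15, -16, 0, -17, -4, -14]
  [-2, 1, 2, 0, -2, 3]
  [-15, -12, -9, -13, 0, -10]
  [-5, -15, -1, -18, -5, 0]
Answer: A* = [[0, -10, 1, -16, -3, -8], [-3, 0, 1, -16, -3, 2], [-15, -16, 0, -17, -4, -14], [-2, 1, 2, 0, -2, 3], [-15, -12, -9, -13, 0, -10], [-5, -15, -1, -18, -5, 0]]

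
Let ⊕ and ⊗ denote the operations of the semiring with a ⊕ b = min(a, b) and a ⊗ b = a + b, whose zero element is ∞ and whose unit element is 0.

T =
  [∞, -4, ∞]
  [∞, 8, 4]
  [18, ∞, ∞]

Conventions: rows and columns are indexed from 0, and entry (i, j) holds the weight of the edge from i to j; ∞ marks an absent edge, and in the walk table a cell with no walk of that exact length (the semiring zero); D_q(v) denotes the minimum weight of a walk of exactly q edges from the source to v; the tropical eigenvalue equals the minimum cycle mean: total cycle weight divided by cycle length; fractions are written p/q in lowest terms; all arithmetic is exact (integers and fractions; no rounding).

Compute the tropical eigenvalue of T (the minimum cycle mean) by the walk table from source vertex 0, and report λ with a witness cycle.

q=0: [0, ∞, ∞]
q=1: [∞, -4, ∞]
q=2: [∞, 4, 0]
q=3: [18, 12, 8]
Optimal cycle mean attained by: cycle 0->1->2->0, total (-4) + 4 + 18, length 3.
Answer: λ = 6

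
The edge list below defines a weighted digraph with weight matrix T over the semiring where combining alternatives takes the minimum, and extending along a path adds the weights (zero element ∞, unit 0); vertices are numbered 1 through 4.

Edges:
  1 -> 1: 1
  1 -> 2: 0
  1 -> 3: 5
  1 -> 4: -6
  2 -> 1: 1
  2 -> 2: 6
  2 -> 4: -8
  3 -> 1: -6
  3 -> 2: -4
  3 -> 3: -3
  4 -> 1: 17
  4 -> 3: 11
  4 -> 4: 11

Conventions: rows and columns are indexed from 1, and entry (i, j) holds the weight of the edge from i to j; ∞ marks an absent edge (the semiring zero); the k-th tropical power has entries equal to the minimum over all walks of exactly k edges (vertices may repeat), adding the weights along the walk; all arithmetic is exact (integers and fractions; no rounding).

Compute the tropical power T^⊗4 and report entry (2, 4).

T^⊗2:
  [-1, 1, 2, -8]
  [2, 1, 3, -5]
  [-9, -7, -6, -12]
  [5, 7, 8, 11]
T^⊗3:
  [-4, -2, -1, -7]
  [-3, -1, 0, -7]
  [-12, -10, -9, -15]
  [2, 4, 5, -1]
T^⊗4:
  [-7, -5, -4, -10]
  [-6, -4, -3, -9]
  [-15, -13, -12, -18]
  [-1, 1, 2, -4]
Key observation: the optimum is the walk 2->4->3->1->4, with weight (-8) + 11 + (-6) + (-6) = -9.
Optimal value attained by: walk 2->4->3->1->4.
Answer: (T^⊗4)[2][4] = -9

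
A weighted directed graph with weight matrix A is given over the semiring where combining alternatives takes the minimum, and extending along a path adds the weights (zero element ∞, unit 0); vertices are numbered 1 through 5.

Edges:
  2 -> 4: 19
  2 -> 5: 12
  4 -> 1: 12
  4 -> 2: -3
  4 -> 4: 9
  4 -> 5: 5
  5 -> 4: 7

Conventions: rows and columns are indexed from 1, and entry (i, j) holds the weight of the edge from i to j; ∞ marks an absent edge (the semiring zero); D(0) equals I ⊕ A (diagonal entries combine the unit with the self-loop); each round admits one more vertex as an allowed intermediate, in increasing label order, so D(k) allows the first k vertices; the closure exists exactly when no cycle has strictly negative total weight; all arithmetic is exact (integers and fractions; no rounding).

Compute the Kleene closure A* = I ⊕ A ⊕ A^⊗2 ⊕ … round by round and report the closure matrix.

D(0):
  [0, ∞, ∞, ∞, ∞]
  [∞, 0, ∞, 19, 12]
  [∞, ∞, 0, ∞, ∞]
  [12, -3, ∞, 0, 5]
  [∞, ∞, ∞, 7, 0]
D(1):
  [0, ∞, ∞, ∞, ∞]
  [∞, 0, ∞, 19, 12]
  [∞, ∞, 0, ∞, ∞]
  [12, -3, ∞, 0, 5]
  [∞, ∞, ∞, 7, 0]
D(2):
  [0, ∞, ∞, ∞, ∞]
  [∞, 0, ∞, 19, 12]
  [∞, ∞, 0, ∞, ∞]
  [12, -3, ∞, 0, 5]
  [∞, ∞, ∞, 7, 0]
D(3):
  [0, ∞, ∞, ∞, ∞]
  [∞, 0, ∞, 19, 12]
  [∞, ∞, 0, ∞, ∞]
  [12, -3, ∞, 0, 5]
  [∞, ∞, ∞, 7, 0]
D(4):
  [0, ∞, ∞, ∞, ∞]
  [31, 0, ∞, 19, 12]
  [∞, ∞, 0, ∞, ∞]
  [12, -3, ∞, 0, 5]
  [19, 4, ∞, 7, 0]
D(5):
  [0, ∞, ∞, ∞, ∞]
  [31, 0, ∞, 19, 12]
  [∞, ∞, 0, ∞, ∞]
  [12, -3, ∞, 0, 5]
  [19, 4, ∞, 7, 0]
Answer: A* = [[0, ∞, ∞, ∞, ∞], [31, 0, ∞, 19, 12], [∞, ∞, 0, ∞, ∞], [12, -3, ∞, 0, 5], [19, 4, ∞, 7, 0]]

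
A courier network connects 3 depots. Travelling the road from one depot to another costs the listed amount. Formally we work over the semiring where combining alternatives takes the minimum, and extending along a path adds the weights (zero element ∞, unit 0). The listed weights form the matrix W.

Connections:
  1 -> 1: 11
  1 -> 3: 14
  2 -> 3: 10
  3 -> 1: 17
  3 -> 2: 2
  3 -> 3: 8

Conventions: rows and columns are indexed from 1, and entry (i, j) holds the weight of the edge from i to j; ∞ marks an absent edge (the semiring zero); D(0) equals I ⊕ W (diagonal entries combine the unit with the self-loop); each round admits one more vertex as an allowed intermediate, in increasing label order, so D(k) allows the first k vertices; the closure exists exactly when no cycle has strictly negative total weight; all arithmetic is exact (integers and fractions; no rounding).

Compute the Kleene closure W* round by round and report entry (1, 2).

D(0):
  [0, ∞, 14]
  [∞, 0, 10]
  [17, 2, 0]
D(1):
  [0, ∞, 14]
  [∞, 0, 10]
  [17, 2, 0]
D(2):
  [0, ∞, 14]
  [∞, 0, 10]
  [17, 2, 0]
D(3):
  [0, 16, 14]
  [27, 0, 10]
  [17, 2, 0]
Answer: W*[1][2] = 16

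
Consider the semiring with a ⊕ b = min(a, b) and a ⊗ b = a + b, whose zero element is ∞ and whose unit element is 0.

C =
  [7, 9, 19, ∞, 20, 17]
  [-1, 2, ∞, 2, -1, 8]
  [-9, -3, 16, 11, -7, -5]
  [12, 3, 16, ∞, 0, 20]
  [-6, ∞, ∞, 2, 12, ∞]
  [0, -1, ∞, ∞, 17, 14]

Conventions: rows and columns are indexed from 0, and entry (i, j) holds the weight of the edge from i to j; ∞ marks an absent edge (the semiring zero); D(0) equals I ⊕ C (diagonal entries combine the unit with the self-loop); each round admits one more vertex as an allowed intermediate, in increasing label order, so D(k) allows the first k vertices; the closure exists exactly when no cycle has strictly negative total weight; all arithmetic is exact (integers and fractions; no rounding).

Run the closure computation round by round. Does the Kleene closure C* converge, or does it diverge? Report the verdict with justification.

D(0):
  [0, 9, 19, ∞, 20, 17]
  [-1, 0, ∞, 2, -1, 8]
  [-9, -3, 0, 11, -7, -5]
  [12, 3, 16, 0, 0, 20]
  [-6, ∞, ∞, 2, 0, ∞]
  [0, -1, ∞, ∞, 17, 0]
D(1):
  [0, 9, 19, ∞, 20, 17]
  [-1, 0, 18, 2, -1, 8]
  [-9, -3, 0, 11, -7, -5]
  [12, 3, 16, 0, 0, 20]
  [-6, 3, 13, 2, 0, 11]
  [0, -1, 19, ∞, 17, 0]
D(2):
  [0, 9, 19, 11, 8, 17]
  [-1, 0, 18, 2, -1, 8]
  [-9, -3, 0, -1, -7, -5]
  [2, 3, 16, 0, 0, 11]
  [-6, 3, 13, 2, 0, 11]
  [-2, -1, 17, 1, -2, 0]
D(3):
  [0, 9, 19, 11, 8, 14]
  [-1, 0, 18, 2, -1, 8]
  [-9, -3, 0, -1, -7, -5]
  [2, 3, 16, 0, 0, 11]
  [-6, 3, 13, 2, 0, 8]
  [-2, -1, 17, 1, -2, 0]
D(4):
  [0, 9, 19, 11, 8, 14]
  [-1, 0, 18, 2, -1, 8]
  [-9, -3, 0, -1, -7, -5]
  [2, 3, 16, 0, 0, 11]
  [-6, 3, 13, 2, 0, 8]
  [-2, -1, 17, 1, -2, 0]
D(5):
  [0, 9, 19, 10, 8, 14]
  [-7, 0, 12, 1, -1, 7]
  [-13, -4, 0, -5, -7, -5]
  [-6, 3, 13, 0, 0, 8]
  [-6, 3, 13, 2, 0, 8]
  [-8, -1, 11, 0, -2, 0]
D(6):
  [0, 9, 19, 10, 8, 14]
  [-7, 0, 12, 1, -1, 7]
  [-13, -6, 0, -5, -7, -5]
  [-6, 3, 13, 0, 0, 8]
  [-6, 3, 13, 2, 0, 8]
  [-8, -1, 11, 0, -2, 0]
Key observation: every diagonal entry stays at the unit through all rounds, so no improving cycle exists.
Answer: CONVERGES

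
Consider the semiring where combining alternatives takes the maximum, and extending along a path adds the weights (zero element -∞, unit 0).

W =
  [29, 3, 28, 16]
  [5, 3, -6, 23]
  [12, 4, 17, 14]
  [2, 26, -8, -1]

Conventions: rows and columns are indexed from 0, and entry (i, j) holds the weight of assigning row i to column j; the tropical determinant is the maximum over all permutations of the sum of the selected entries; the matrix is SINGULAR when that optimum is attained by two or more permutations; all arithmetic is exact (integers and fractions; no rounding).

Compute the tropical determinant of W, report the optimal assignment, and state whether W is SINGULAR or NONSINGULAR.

σ = (0, 1, 2, 3): 29 + 3 + 17 + (-1) = 48
σ = (0, 1, 3, 2): 29 + 3 + 14 + (-8) = 38
σ = (0, 2, 1, 3): 29 + (-6) + 4 + (-1) = 26
σ = (0, 2, 3, 1): 29 + (-6) + 14 + 26 = 63
σ = (0, 3, 1, 2): 29 + 23 + 4 + (-8) = 48
σ = (0, 3, 2, 1): 29 + 23 + 17 + 26 = 95
σ = (1, 0, 2, 3): 3 + 5 + 17 + (-1) = 24
σ = (1, 0, 3, 2): 3 + 5 + 14 + (-8) = 14
σ = (1, 2, 0, 3): 3 + (-6) + 12 + (-1) = 8
σ = (1, 2, 3, 0): 3 + (-6) + 14 + 2 = 13
σ = (1, 3, 0, 2): 3 + 23 + 12 + (-8) = 30
σ = (1, 3, 2, 0): 3 + 23 + 17 + 2 = 45
σ = (2, 0, 1, 3): 28 + 5 + 4 + (-1) = 36
σ = (2, 0, 3, 1): 28 + 5 + 14 + 26 = 73
σ = (2, 1, 0, 3): 28 + 3 + 12 + (-1) = 42
σ = (2, 1, 3, 0): 28 + 3 + 14 + 2 = 47
σ = (2, 3, 0, 1): 28 + 23 + 12 + 26 = 89
σ = (2, 3, 1, 0): 28 + 23 + 4 + 2 = 57
σ = (3, 0, 1, 2): 16 + 5 + 4 + (-8) = 17
σ = (3, 0, 2, 1): 16 + 5 + 17 + 26 = 64
σ = (3, 1, 0, 2): 16 + 3 + 12 + (-8) = 23
σ = (3, 1, 2, 0): 16 + 3 + 17 + 2 = 38
σ = (3, 2, 0, 1): 16 + (-6) + 12 + 26 = 48
σ = (3, 2, 1, 0): 16 + (-6) + 4 + 2 = 16
Optimal value attained by: σ = (0, 3, 2, 1).
Answer: det⊕(W) = 95; verdict: NONSINGULAR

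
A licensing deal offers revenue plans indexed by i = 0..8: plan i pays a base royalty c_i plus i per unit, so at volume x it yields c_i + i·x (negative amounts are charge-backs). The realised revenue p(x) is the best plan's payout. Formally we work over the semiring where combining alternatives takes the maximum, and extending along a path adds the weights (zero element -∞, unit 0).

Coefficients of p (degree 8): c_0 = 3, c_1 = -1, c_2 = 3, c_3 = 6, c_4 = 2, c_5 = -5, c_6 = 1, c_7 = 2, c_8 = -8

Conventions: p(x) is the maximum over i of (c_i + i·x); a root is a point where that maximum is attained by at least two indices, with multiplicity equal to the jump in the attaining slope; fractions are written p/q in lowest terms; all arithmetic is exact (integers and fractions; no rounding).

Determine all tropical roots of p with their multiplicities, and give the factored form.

hull edge (i=0, c=3) to (i=3, c=6): slope 1, span 3
hull edge (i=3, c=6) to (i=7, c=2): slope -1, span 4
hull edge (i=7, c=2) to (i=8, c=-8): slope -10, span 1
Factored form: p(x) = -8 ⊗ (x ⊕ (-1)) ⊗ (x ⊕ (-1)) ⊗ (x ⊕ (-1)) ⊗ (x ⊕ 1) ⊗ (x ⊕ 1) ⊗ (x ⊕ 1) ⊗ (x ⊕ 1) ⊗ (x ⊕ 10)
Answer: roots = -1 (mult 3), 1 (mult 4), 10 (mult 1)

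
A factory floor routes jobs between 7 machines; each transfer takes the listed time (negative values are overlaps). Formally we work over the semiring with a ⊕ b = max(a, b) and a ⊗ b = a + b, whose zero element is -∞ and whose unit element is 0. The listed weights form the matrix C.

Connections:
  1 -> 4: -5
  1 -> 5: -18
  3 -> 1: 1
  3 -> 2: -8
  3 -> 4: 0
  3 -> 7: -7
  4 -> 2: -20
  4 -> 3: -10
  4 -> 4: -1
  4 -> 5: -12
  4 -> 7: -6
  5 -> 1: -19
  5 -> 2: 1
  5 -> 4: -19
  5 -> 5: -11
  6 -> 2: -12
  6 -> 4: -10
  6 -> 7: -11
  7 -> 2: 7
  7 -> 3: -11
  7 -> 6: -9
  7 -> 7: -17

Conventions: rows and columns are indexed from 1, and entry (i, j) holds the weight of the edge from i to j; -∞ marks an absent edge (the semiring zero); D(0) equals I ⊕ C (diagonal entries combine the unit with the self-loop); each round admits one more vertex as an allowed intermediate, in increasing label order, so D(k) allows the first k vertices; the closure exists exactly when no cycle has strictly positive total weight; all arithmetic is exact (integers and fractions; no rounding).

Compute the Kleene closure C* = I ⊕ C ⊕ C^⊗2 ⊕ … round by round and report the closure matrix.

D(0):
  [0, -∞, -∞, -5, -18, -∞, -∞]
  [-∞, 0, -∞, -∞, -∞, -∞, -∞]
  [1, -8, 0, 0, -∞, -∞, -7]
  [-∞, -20, -10, 0, -12, -∞, -6]
  [-19, 1, -∞, -19, 0, -∞, -∞]
  [-∞, -12, -∞, -10, -∞, 0, -11]
  [-∞, 7, -11, -∞, -∞, -9, 0]
D(1):
  [0, -∞, -∞, -5, -18, -∞, -∞]
  [-∞, 0, -∞, -∞, -∞, -∞, -∞]
  [1, -8, 0, 0, -17, -∞, -7]
  [-∞, -20, -10, 0, -12, -∞, -6]
  [-19, 1, -∞, -19, 0, -∞, -∞]
  [-∞, -12, -∞, -10, -∞, 0, -11]
  [-∞, 7, -11, -∞, -∞, -9, 0]
D(2):
  [0, -∞, -∞, -5, -18, -∞, -∞]
  [-∞, 0, -∞, -∞, -∞, -∞, -∞]
  [1, -8, 0, 0, -17, -∞, -7]
  [-∞, -20, -10, 0, -12, -∞, -6]
  [-19, 1, -∞, -19, 0, -∞, -∞]
  [-∞, -12, -∞, -10, -∞, 0, -11]
  [-∞, 7, -11, -∞, -∞, -9, 0]
D(3):
  [0, -∞, -∞, -5, -18, -∞, -∞]
  [-∞, 0, -∞, -∞, -∞, -∞, -∞]
  [1, -8, 0, 0, -17, -∞, -7]
  [-9, -18, -10, 0, -12, -∞, -6]
  [-19, 1, -∞, -19, 0, -∞, -∞]
  [-∞, -12, -∞, -10, -∞, 0, -11]
  [-10, 7, -11, -11, -28, -9, 0]
D(4):
  [0, -23, -15, -5, -17, -∞, -11]
  [-∞, 0, -∞, -∞, -∞, -∞, -∞]
  [1, -8, 0, 0, -12, -∞, -6]
  [-9, -18, -10, 0, -12, -∞, -6]
  [-19, 1, -29, -19, 0, -∞, -25]
  [-19, -12, -20, -10, -22, 0, -11]
  [-10, 7, -11, -11, -23, -9, 0]
D(5):
  [0, -16, -15, -5, -17, -∞, -11]
  [-∞, 0, -∞, -∞, -∞, -∞, -∞]
  [1, -8, 0, 0, -12, -∞, -6]
  [-9, -11, -10, 0, -12, -∞, -6]
  [-19, 1, -29, -19, 0, -∞, -25]
  [-19, -12, -20, -10, -22, 0, -11]
  [-10, 7, -11, -11, -23, -9, 0]
D(6):
  [0, -16, -15, -5, -17, -∞, -11]
  [-∞, 0, -∞, -∞, -∞, -∞, -∞]
  [1, -8, 0, 0, -12, -∞, -6]
  [-9, -11, -10, 0, -12, -∞, -6]
  [-19, 1, -29, -19, 0, -∞, -25]
  [-19, -12, -20, -10, -22, 0, -11]
  [-10, 7, -11, -11, -23, -9, 0]
D(7):
  [0, -4, -15, -5, -17, -20, -11]
  [-∞, 0, -∞, -∞, -∞, -∞, -∞]
  [1, 1, 0, 0, -12, -15, -6]
  [-9, 1, -10, 0, -12, -15, -6]
  [-19, 1, -29, -19, 0, -34, -25]
  [-19, -4, -20, -10, -22, 0, -11]
  [-10, 7, -11, -11, -23, -9, 0]
Answer: C* = [[0, -4, -15, -5, -17, -20, -11], [-∞, 0, -∞, -∞, -∞, -∞, -∞], [1, 1, 0, 0, -12, -15, -6], [-9, 1, -10, 0, -12, -15, -6], [-19, 1, -29, -19, 0, -34, -25], [-19, -4, -20, -10, -22, 0, -11], [-10, 7, -11, -11, -23, -9, 0]]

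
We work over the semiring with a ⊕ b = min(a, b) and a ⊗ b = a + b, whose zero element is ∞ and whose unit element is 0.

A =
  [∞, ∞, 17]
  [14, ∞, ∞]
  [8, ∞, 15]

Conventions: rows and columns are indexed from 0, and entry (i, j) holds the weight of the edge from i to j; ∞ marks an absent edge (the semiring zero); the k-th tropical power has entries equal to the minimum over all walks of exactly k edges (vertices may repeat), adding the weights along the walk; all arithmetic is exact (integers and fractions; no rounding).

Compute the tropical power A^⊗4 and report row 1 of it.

A^⊗2:
  [25, ∞, 32]
  [∞, ∞, 31]
  [23, ∞, 25]
A^⊗3:
  [40, ∞, 42]
  [39, ∞, 46]
  [33, ∞, 40]
A^⊗4:
  [50, ∞, 57]
  [54, ∞, 56]
  [48, ∞, 50]
Answer: row 1 of A^⊗4 = [54, ∞, 56]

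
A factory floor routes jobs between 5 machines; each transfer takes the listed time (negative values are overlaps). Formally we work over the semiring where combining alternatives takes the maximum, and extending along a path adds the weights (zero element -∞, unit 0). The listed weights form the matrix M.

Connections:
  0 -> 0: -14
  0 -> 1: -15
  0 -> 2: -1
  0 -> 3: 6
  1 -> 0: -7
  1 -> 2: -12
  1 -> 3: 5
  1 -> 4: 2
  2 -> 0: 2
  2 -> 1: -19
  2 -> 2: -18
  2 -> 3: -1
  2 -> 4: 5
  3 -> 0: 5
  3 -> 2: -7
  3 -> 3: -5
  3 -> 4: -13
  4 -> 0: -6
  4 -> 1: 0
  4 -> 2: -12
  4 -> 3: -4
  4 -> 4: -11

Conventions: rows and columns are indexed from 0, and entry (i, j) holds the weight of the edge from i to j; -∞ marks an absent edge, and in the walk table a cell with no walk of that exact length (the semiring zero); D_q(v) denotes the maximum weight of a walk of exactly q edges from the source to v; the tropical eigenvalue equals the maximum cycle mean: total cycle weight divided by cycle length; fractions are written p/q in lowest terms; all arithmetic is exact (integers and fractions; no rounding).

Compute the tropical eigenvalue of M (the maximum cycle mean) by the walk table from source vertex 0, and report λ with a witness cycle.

q=0: [0, -∞, -∞, -∞, -∞]
q=1: [-14, -15, -1, 6, -∞]
q=2: [11, -20, -1, 1, 4]
q=3: [6, 4, 10, 17, 4]
q=4: [22, 4, 10, 12, 15]
q=5: [17, 15, 21, 28, 15]
Optimal cycle mean attained by: cycle 0->3->0, total 6 + 5, length 2.
Answer: λ = 11/2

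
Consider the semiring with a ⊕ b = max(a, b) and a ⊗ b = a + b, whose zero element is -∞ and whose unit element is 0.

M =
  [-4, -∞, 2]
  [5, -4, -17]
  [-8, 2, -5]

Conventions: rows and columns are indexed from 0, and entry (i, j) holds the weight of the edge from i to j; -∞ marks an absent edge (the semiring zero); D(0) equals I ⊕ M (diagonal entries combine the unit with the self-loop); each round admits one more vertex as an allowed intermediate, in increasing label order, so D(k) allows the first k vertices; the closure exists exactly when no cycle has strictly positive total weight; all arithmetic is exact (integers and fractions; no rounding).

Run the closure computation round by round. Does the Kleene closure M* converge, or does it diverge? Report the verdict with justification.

D(0):
  [0, -∞, 2]
  [5, 0, -17]
  [-8, 2, 0]
D(1):
  [0, -∞, 2]
  [5, 0, 7]
  [-8, 2, 0]
Detection: at round 2, diagonal entry (2, 2) turns strictly positive.
Key observation: the cycle 2->1->0->2 has total weight 2 + 5 + 2, which is strictly positive.
Answer: DIVERGES — positive cycle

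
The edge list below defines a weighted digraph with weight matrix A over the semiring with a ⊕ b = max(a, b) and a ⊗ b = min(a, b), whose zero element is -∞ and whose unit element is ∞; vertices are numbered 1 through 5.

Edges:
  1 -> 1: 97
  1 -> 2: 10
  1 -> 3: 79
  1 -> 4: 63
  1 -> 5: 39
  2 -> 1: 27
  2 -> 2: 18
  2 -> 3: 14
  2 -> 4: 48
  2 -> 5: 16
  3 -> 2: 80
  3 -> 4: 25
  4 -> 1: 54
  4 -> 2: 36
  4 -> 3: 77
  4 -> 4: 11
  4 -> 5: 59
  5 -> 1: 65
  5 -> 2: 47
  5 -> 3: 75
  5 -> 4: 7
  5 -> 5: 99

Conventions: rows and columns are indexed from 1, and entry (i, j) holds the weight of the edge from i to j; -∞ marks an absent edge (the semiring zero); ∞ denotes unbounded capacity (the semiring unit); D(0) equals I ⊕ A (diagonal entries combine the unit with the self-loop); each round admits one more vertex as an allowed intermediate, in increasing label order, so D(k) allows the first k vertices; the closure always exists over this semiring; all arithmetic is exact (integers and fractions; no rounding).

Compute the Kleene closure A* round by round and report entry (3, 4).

D(0):
  [∞, 10, 79, 63, 39]
  [27, ∞, 14, 48, 16]
  [-∞, 80, ∞, 25, -∞]
  [54, 36, 77, ∞, 59]
  [65, 47, 75, 7, ∞]
D(1):
  [∞, 10, 79, 63, 39]
  [27, ∞, 27, 48, 27]
  [-∞, 80, ∞, 25, -∞]
  [54, 36, 77, ∞, 59]
  [65, 47, 75, 63, ∞]
D(2):
  [∞, 10, 79, 63, 39]
  [27, ∞, 27, 48, 27]
  [27, 80, ∞, 48, 27]
  [54, 36, 77, ∞, 59]
  [65, 47, 75, 63, ∞]
D(3):
  [∞, 79, 79, 63, 39]
  [27, ∞, 27, 48, 27]
  [27, 80, ∞, 48, 27]
  [54, 77, 77, ∞, 59]
  [65, 75, 75, 63, ∞]
D(4):
  [∞, 79, 79, 63, 59]
  [48, ∞, 48, 48, 48]
  [48, 80, ∞, 48, 48]
  [54, 77, 77, ∞, 59]
  [65, 75, 75, 63, ∞]
D(5):
  [∞, 79, 79, 63, 59]
  [48, ∞, 48, 48, 48]
  [48, 80, ∞, 48, 48]
  [59, 77, 77, ∞, 59]
  [65, 75, 75, 63, ∞]
Answer: A*[3][4] = 48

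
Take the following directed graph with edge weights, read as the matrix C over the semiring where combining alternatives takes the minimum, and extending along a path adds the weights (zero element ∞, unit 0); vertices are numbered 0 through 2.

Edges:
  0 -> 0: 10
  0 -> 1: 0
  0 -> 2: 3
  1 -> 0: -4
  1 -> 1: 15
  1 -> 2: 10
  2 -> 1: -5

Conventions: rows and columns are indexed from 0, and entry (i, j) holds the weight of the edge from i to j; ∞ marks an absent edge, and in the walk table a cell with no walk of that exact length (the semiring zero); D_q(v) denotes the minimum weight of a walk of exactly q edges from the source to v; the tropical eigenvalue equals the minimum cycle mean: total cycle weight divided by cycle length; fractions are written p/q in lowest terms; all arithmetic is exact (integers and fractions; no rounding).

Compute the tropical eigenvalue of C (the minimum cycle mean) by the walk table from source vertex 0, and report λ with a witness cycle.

q=0: [0, ∞, ∞]
q=1: [10, 0, 3]
q=2: [-4, -2, 10]
q=3: [-6, -4, -1]
Optimal cycle mean attained by: cycle 0->1->0, total 0 + (-4), length 2.
Answer: λ = -2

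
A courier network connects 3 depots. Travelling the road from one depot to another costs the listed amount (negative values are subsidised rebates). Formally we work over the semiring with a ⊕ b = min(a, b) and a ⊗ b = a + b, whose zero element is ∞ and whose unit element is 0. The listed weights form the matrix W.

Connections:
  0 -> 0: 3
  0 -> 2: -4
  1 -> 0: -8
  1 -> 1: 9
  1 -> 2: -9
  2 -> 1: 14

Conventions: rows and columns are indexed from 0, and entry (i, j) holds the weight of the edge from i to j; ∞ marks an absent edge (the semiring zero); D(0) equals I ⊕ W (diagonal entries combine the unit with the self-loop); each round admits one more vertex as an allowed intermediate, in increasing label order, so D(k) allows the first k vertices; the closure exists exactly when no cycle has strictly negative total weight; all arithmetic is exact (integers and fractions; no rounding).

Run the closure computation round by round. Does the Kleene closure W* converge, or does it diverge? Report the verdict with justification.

D(0):
  [0, ∞, -4]
  [-8, 0, -9]
  [∞, 14, 0]
D(1):
  [0, ∞, -4]
  [-8, 0, -12]
  [∞, 14, 0]
D(2):
  [0, ∞, -4]
  [-8, 0, -12]
  [6, 14, 0]
D(3):
  [0, 10, -4]
  [-8, 0, -12]
  [6, 14, 0]
Key observation: every diagonal entry stays at the unit through all rounds, so no improving cycle exists.
Answer: CONVERGES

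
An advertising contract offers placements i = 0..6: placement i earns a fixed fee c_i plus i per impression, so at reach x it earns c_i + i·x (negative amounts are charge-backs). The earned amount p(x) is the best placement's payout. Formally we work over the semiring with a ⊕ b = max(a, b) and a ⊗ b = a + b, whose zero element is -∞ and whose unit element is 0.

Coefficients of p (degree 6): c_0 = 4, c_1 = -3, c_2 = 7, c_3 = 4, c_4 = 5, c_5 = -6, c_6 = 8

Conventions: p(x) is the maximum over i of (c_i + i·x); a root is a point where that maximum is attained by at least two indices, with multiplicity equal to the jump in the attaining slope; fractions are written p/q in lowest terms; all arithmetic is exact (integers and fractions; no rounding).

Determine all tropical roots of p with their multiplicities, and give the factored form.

hull edge (i=0, c=4) to (i=2, c=7): slope 3/2, span 2
hull edge (i=2, c=7) to (i=6, c=8): slope 1/4, span 4
Factored form: p(x) = 8 ⊗ (x ⊕ (-3/2)) ⊗ (x ⊕ (-3/2)) ⊗ (x ⊕ (-1/4)) ⊗ (x ⊕ (-1/4)) ⊗ (x ⊕ (-1/4)) ⊗ (x ⊕ (-1/4))
Answer: roots = -3/2 (mult 2), -1/4 (mult 4)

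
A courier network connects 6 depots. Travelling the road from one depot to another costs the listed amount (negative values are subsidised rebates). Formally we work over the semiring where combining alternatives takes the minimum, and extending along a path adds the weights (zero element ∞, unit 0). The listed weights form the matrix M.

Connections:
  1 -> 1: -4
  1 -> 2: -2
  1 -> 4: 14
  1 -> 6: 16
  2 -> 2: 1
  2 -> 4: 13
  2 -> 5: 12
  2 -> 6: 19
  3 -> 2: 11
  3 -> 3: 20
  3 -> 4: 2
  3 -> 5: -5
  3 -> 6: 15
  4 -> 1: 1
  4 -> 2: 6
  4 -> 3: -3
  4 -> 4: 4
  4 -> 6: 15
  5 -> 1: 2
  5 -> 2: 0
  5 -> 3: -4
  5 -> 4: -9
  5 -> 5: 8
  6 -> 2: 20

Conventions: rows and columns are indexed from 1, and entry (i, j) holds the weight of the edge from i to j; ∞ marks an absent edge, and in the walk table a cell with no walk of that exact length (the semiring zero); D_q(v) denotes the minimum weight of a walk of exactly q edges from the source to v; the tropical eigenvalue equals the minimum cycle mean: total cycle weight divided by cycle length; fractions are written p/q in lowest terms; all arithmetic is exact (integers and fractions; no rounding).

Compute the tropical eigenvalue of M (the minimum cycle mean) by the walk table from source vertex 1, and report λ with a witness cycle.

q=0: [0, ∞, ∞, ∞, ∞, ∞]
q=1: [-4, -2, ∞, 14, ∞, 16]
q=2: [-8, -6, 11, 10, 10, 12]
q=3: [-12, -10, 6, 1, 6, 8]
q=4: [-16, -14, -2, -3, 1, 4]
q=5: [-20, -18, -6, -8, -7, 0]
q=6: [-24, -22, -11, -16, -11, -4]
Optimal cycle mean attained by: cycle 3->5->4->3, total (-5) + (-9) + (-3), length 3.
Answer: λ = -17/3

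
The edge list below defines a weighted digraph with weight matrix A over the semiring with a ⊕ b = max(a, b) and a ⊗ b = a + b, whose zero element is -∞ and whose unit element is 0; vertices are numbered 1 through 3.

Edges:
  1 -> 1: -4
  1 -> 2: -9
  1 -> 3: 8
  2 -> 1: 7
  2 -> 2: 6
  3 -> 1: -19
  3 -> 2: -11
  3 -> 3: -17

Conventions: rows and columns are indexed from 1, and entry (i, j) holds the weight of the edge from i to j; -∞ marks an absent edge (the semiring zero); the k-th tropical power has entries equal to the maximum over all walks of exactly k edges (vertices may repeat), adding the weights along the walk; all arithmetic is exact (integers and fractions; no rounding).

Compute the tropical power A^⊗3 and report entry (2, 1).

A^⊗2:
  [-2, -3, 4]
  [13, 12, 15]
  [-4, -5, -11]
A^⊗3:
  [4, 3, 6]
  [19, 18, 21]
  [2, 1, 4]
Key observation: the optimum is the walk 2->2->2->1, with weight 6 + 6 + 7 = 19.
Optimal value attained by: walk 2->2->2->1.
Answer: (A^⊗3)[2][1] = 19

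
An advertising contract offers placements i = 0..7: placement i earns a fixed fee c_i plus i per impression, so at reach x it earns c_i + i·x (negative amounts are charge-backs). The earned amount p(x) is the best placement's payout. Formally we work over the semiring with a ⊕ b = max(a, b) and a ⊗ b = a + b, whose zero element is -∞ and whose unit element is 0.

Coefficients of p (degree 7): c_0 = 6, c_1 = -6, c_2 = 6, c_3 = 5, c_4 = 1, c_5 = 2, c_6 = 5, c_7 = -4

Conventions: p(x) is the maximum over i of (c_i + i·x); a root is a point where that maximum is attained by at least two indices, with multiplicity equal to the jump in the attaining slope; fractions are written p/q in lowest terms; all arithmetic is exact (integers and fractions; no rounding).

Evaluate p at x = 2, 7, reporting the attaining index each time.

p(2) = max(6+0·2=6, -6+1·2=-4, 6+2·2=10, 5+3·2=11, 1+4·2=9, 2+5·2=12, 5+6·2=17, -4+7·2=10) = 17 (attained by i=6)
p(7) = max(6+0·7=6, -6+1·7=1, 6+2·7=20, 5+3·7=26, 1+4·7=29, 2+5·7=37, 5+6·7=47, -4+7·7=45) = 47 (attained by i=6)
Answer: p(2) = 17; p(7) = 47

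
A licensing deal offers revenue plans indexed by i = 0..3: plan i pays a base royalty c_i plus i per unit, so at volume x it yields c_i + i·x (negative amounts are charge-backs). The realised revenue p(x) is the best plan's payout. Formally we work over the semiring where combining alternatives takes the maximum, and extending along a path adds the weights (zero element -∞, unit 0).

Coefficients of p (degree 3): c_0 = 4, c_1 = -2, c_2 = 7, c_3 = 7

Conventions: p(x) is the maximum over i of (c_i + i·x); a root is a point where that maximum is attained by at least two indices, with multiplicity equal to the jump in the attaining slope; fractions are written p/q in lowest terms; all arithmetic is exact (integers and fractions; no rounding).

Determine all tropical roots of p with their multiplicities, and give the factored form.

hull edge (i=0, c=4) to (i=2, c=7): slope 3/2, span 2
hull edge (i=2, c=7) to (i=3, c=7): slope 0, span 1
Factored form: p(x) = 7 ⊗ (x ⊕ (-3/2)) ⊗ (x ⊕ (-3/2)) ⊗ (x ⊕ 0)
Answer: roots = -3/2 (mult 2), 0 (mult 1)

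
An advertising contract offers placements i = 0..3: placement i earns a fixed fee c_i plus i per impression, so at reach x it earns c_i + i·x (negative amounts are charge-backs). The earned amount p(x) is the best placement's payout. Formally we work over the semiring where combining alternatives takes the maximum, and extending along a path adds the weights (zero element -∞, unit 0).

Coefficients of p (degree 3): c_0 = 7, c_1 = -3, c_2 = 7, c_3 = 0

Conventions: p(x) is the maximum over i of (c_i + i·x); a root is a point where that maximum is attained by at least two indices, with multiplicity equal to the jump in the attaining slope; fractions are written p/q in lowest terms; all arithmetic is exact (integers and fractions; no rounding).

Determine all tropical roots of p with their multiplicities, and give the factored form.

hull edge (i=0, c=7) to (i=2, c=7): slope 0, span 2
hull edge (i=2, c=7) to (i=3, c=0): slope -7, span 1
Factored form: p(x) = 0 ⊗ (x ⊕ 0) ⊗ (x ⊕ 0) ⊗ (x ⊕ 7)
Answer: roots = 0 (mult 2), 7 (mult 1)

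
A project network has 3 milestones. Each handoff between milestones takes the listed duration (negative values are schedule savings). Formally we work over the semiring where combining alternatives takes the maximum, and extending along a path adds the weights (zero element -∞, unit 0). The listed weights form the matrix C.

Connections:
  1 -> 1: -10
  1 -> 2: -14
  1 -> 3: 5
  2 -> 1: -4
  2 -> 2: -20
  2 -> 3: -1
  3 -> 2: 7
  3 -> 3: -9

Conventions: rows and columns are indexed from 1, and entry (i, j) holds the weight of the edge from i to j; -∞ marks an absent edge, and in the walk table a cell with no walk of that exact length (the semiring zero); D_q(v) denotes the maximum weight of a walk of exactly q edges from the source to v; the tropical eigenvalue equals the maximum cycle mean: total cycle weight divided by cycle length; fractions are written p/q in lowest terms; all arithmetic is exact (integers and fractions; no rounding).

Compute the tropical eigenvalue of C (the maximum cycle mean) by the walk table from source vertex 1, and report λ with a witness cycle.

q=0: [0, -∞, -∞]
q=1: [-10, -14, 5]
q=2: [-18, 12, -4]
q=3: [8, 3, 11]
Optimal cycle mean attained by: cycle 2->3->2, total (-1) + 7, length 2.
Answer: λ = 3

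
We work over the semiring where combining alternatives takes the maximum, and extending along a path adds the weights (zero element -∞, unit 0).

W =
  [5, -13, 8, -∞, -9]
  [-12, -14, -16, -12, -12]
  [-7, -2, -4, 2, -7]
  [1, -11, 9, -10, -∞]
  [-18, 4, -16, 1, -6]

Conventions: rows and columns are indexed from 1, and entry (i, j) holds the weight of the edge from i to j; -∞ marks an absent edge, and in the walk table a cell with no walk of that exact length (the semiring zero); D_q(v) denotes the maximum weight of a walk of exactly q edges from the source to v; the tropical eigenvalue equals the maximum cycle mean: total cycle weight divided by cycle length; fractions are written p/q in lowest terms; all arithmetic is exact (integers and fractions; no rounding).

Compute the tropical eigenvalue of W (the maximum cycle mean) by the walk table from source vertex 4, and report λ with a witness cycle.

q=0: [-∞, -∞, -∞, 0, -∞]
q=1: [1, -11, 9, -10, -∞]
q=2: [6, 7, 9, 11, 2]
q=3: [12, 7, 20, 11, 2]
q=4: [17, 18, 20, 22, 13]
q=5: [23, 18, 31, 22, 13]
Optimal cycle mean attained by: cycle 3->4->3, total 2 + 9, length 2.
Answer: λ = 11/2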